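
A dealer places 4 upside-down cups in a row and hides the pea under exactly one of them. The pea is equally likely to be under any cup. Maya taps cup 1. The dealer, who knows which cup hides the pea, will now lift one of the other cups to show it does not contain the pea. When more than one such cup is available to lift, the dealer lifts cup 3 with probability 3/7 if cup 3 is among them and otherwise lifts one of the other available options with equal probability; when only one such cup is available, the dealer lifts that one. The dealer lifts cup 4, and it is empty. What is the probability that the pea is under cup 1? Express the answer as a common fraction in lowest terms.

4/19

Apply Bayes' rule, conditioning on where the pea actually is.
If it is under cup 1 (prior 1/4): cup 3 is available but not opened; cup 4 gets probability (1 − 3/7)/2 = 2/7; weight (1/4)·(2/7) = 1/14.
If it is under cup 2 (prior 1/4): cup 3 is available but not opened, probability 4/7; weight (1/4)·(4/7) = 1/7.
If it is under cup 3 (prior 1/4): cup 3 holds the prize so is unavailable; the dealer chooses uniformly among the 2 others, probability 1/2; weight (1/4)·(1/2) = 1/8.
If it is under cup 4 (prior 1/4): the dealer opened cup 4, so this case is ruled out; weight (1/4)·0 = 0.
The weights sum to 19/56.
So P(the pea under cup 1 | the dealer opened cup 4) = (1/14) / (19/56) = 4/19.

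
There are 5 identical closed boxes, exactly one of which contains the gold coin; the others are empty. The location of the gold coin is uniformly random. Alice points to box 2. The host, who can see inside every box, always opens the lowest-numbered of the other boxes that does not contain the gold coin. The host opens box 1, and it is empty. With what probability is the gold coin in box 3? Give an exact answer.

1/4

Consider each possible location of the gold coin in turn.
If it is in box 1 (prior 1/5): the host opened box 1, so this case is ruled out; weight (1/5)·0 = 0.
If it is in any of boxes 2, 3, 4, and 5 (prior 1/5 each): box 1 is the lowest-numbered option available, probability 1; weight (1/5)·1 = 1/5 each.
The weights sum to 4/5.
So P(the gold coin in box 3 | the host opened box 1) = (1/5) / (4/5) = 1/4.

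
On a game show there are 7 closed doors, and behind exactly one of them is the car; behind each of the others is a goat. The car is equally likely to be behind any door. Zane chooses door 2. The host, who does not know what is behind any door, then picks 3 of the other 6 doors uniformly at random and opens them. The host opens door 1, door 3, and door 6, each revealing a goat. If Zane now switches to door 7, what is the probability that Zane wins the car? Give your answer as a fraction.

1/4

Apply Bayes' rule, conditioning on where the car actually is.
If it is behind any of doors 1, 3, and 6 (prior 1/7 each): that door was opened and seen not to hold the prize — ruled out; weight (1/7)·0 = 0 each.
If it is behind any of doors 2, 4, 5, and 7 (prior 1/7 each): the host picks exactly this set with probability 1/20 regardless, and none is the prize; weight (1/7)·(1/20) = 1/140 each.
The weights sum to 1/35.
So P(the car behind door 7 | the host opened door 1, door 3, and door 6) = (1/140) / (1/35) = 1/4.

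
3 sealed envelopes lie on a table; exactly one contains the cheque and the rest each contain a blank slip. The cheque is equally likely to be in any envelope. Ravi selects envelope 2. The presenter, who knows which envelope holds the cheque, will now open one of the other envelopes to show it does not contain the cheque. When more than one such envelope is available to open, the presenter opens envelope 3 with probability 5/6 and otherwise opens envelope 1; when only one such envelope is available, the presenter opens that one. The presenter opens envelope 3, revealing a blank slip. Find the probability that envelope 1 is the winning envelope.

6/11

Consider each possible location of the cheque in turn.
If it is in envelope 1 (prior 1/3): only envelope 3 is available, probability 1; weight (1/3)·1 = 1/3.
If it is in envelope 2 (prior 1/3): envelope 3 is available, opened with probability 5/6; weight (1/3)·(5/6) = 5/18.
If it is in envelope 3 (prior 1/3): the presenter opened envelope 3, so this case is ruled out; weight (1/3)·0 = 0.
The weights sum to 11/18.
So P(the cheque in envelope 1 | the presenter opened envelope 3) = (1/3) / (11/18) = 6/11.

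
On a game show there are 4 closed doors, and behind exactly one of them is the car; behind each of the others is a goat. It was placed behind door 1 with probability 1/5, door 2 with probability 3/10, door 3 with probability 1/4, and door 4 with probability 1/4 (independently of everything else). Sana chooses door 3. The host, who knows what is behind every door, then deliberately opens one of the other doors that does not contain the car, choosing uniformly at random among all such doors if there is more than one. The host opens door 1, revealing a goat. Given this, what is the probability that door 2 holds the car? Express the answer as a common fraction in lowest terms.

Consider each possible location of the car in turn.
If it is behind door 1 (prior 1/5): the host opened door 1, so this case is ruled out; weight (1/5)·0 = 0.
If it is behind door 2 (prior 3/10): the host has 2 equally likely choices, so probability 1/2; weight (3/10)·(1/2) = 3/20.
If it is behind door 3 (prior 1/4): the host has 3 equally likely choices, so probability 1/3; weight (1/4)·(1/3) = 1/12.
If it is behind door 4 (prior 1/4): the host has 2 equally likely choices, so probability 1/2; weight (1/4)·(1/2) = 1/8.
The weights sum to 43/120.
So P(the car behind door 2 | the host opened door 1) = (3/20) / (43/120) = 18/43.

18/43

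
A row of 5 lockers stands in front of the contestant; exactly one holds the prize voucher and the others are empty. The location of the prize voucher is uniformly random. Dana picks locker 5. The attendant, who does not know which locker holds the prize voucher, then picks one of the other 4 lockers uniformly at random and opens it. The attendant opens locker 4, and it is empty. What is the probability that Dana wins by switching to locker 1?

1/4

Consider each possible location of the prize voucher in turn.
If it is in any of lockers 1, 2, 3, and 5 (prior 1/5 each): the attendant picks locker 4 with probability 1/4 regardless, and it is not the prize; weight (1/5)·(1/4) = 1/20 each.
If it is in locker 4 (prior 1/5): the attendant opened locker 4, so this case is ruled out; weight (1/5)·0 = 0.
The weights sum to 1/5.
So P(the prize voucher in locker 1 | the attendant opened locker 4) = (1/20) / (1/5) = 1/4.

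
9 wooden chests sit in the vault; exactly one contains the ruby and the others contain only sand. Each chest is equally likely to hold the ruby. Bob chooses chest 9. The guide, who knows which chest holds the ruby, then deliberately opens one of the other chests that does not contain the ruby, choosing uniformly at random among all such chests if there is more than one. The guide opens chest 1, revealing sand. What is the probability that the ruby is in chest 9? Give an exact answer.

1/9

Condition on the true location of the ruby.
If it is in chest 1 (prior 1/9): the guide opened chest 1, so this case is ruled out; weight (1/9)·0 = 0.
If it is in any of chests 2, 3, 4, 5, 6, 7, and 8 (prior 1/9 each): the guide has 7 equally likely choices, so probability 1/7; weight (1/9)·(1/7) = 1/63 each.
If it is in chest 9 (prior 1/9): the guide has 8 equally likely choices, so probability 1/8; weight (1/9)·(1/8) = 1/72.
The weights sum to 1/8.
So P(the ruby in chest 9 | the guide opened chest 1) = (1/72) / (1/8) = 1/9.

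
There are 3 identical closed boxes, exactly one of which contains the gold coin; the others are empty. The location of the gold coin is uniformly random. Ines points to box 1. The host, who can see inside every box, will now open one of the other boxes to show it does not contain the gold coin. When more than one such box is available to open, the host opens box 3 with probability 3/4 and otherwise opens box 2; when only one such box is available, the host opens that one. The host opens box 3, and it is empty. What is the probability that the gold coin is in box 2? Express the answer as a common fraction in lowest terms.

Apply Bayes' rule, conditioning on where the gold coin actually is.
If it is in box 1 (prior 1/3): box 3 is available, opened with probability 3/4; weight (1/3)·(3/4) = 1/4.
If it is in box 2 (prior 1/3): only box 3 is available, probability 1; weight (1/3)·1 = 1/3.
If it is in box 3 (prior 1/3): the host opened box 3, so this case is ruled out; weight (1/3)·0 = 0.
The weights sum to 7/12.
So P(the gold coin in box 2 | the host opened box 3) = (1/3) / (7/12) = 4/7.

4/7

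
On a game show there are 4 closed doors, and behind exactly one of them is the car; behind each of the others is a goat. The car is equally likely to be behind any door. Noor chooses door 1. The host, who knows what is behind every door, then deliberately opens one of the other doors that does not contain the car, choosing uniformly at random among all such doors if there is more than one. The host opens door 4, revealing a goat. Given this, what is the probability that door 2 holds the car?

3/8

Consider each possible location of the car in turn.
If it is behind door 1 (prior 1/4): the host has 3 equally likely choices, so probability 1/3; weight (1/4)·(1/3) = 1/12.
If it is behind either of doors 2 and 3 (prior 1/4 each): the host has 2 equally likely choices, so probability 1/2; weight (1/4)·(1/2) = 1/8 each.
If it is behind door 4 (prior 1/4): the host opened door 4, so this case is ruled out; weight (1/4)·0 = 0.
The weights sum to 1/3.
So P(the car behind door 2 | the host opened door 4) = (1/8) / (1/3) = 3/8.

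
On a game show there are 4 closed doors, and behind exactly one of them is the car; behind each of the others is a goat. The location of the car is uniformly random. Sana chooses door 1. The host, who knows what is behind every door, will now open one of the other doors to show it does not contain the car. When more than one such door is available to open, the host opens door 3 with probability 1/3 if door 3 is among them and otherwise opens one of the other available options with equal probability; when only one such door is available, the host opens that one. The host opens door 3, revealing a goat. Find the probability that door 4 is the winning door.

Consider each possible location of the car in turn.
If it is behind any of doors 1, 2, and 4 (prior 1/4 each): door 3 is available, opened with probability 1/3; weight (1/4)·(1/3) = 1/12 each.
If it is behind door 3 (prior 1/4): the host opened door 3, so this case is ruled out; weight (1/4)·0 = 0.
The weights sum to 1/4.
So P(the car behind door 4 | the host opened door 3) = (1/12) / (1/4) = 1/3.

1/3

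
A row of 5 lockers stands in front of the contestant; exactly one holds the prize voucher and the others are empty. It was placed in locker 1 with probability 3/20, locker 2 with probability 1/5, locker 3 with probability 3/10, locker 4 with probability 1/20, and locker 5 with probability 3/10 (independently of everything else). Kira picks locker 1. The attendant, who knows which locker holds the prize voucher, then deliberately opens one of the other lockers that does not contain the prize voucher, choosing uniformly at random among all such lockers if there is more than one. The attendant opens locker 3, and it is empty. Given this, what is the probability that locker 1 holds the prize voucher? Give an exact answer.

9/53

Apply Bayes' rule, conditioning on where the prize voucher actually is.
If it is in locker 1 (prior 3/20): the attendant has 4 equally likely choices, so probability 1/4; weight (3/20)·(1/4) = 3/80.
If it is in locker 2 (prior 1/5): the attendant has 3 equally likely choices, so probability 1/3; weight (1/5)·(1/3) = 1/15.
If it is in locker 3 (prior 3/10): the attendant opened locker 3, so this case is ruled out; weight (3/10)·0 = 0.
If it is in locker 4 (prior 1/20): the attendant has 3 equally likely choices, so probability 1/3; weight (1/20)·(1/3) = 1/60.
If it is in locker 5 (prior 3/10): the attendant has 3 equally likely choices, so probability 1/3; weight (3/10)·(1/3) = 1/10.
The weights sum to 53/240.
So P(the prize voucher in locker 1 | the attendant opened locker 3) = (3/80) / (53/240) = 9/53.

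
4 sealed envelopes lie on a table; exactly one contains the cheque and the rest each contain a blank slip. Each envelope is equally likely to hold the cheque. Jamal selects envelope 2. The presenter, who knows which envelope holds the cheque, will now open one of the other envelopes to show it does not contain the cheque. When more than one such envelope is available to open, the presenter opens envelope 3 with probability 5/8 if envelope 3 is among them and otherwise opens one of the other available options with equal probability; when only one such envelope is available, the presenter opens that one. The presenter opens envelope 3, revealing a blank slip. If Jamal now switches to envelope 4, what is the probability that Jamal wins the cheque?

Consider each possible location of the cheque in turn.
If it is in any of envelopes 1, 2, and 4 (prior 1/4 each): envelope 3 is available, opened with probability 5/8; weight (1/4)·(5/8) = 5/32 each.
If it is in envelope 3 (prior 1/4): the presenter opened envelope 3, so this case is ruled out; weight (1/4)·0 = 0.
The weights sum to 15/32.
So P(the cheque in envelope 4 | the presenter opened envelope 3) = (5/32) / (15/32) = 1/3.

1/3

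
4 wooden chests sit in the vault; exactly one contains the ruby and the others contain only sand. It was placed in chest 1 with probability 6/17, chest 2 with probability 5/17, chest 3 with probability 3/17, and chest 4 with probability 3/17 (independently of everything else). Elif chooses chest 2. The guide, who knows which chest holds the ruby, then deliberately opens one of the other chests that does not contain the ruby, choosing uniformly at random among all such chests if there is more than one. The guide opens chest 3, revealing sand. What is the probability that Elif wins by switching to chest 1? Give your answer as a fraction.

Consider each possible location of the ruby in turn.
If it is in chest 1 (prior 6/17): the guide has 2 equally likely choices, so probability 1/2; weight (6/17)·(1/2) = 3/17.
If it is in chest 2 (prior 5/17): the guide has 3 equally likely choices, so probability 1/3; weight (5/17)·(1/3) = 5/51.
If it is in chest 3 (prior 3/17): the guide opened chest 3, so this case is ruled out; weight (3/17)·0 = 0.
If it is in chest 4 (prior 3/17): the guide has 2 equally likely choices, so probability 1/2; weight (3/17)·(1/2) = 3/34.
The weights sum to 37/102.
So P(the ruby in chest 1 | the guide opened chest 3) = (3/17) / (37/102) = 18/37.

18/37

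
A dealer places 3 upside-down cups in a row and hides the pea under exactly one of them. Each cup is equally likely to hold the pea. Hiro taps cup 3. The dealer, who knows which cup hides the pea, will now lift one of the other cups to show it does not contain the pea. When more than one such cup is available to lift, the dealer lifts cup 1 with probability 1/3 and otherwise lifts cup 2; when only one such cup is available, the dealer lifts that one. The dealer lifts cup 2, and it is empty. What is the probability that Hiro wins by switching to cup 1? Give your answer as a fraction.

3/5

Consider each possible location of the pea in turn.
If it is under cup 1 (prior 1/3): only cup 2 is available, probability 1; weight (1/3)·1 = 1/3.
If it is under cup 2 (prior 1/3): the dealer opened cup 2, so this case is ruled out; weight (1/3)·0 = 0.
If it is under cup 3 (prior 1/3): cup 1 is available but not opened, probability 2/3; weight (1/3)·(2/3) = 2/9.
The weights sum to 5/9.
So P(the pea under cup 1 | the dealer opened cup 2) = (1/3) / (5/9) = 3/5.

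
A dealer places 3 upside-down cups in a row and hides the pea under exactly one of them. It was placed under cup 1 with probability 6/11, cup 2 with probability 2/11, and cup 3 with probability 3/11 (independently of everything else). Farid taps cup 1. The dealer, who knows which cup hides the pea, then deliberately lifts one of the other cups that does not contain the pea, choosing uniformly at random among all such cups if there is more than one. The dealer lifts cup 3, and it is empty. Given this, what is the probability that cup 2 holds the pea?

2/5

Consider each possible location of the pea in turn.
If it is under cup 1 (prior 6/11): the dealer has 2 equally likely choices, so probability 1/2; weight (6/11)·(1/2) = 3/11.
If it is under cup 2 (prior 2/11): the dealer has no choice, probability 1; weight (2/11)·1 = 2/11.
If it is under cup 3 (prior 3/11): the dealer opened cup 3, so this case is ruled out; weight (3/11)·0 = 0.
The weights sum to 5/11.
So P(the pea under cup 2 | the dealer opened cup 3) = (2/11) / (5/11) = 2/5.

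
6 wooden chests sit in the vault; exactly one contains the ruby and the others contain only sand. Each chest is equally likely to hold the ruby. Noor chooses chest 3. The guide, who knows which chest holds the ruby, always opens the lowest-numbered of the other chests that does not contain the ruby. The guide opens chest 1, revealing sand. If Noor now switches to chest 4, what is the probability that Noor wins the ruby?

1/5

Apply Bayes' rule, conditioning on where the ruby actually is.
If it is in chest 1 (prior 1/6): the guide opened chest 1, so this case is ruled out; weight (1/6)·0 = 0.
If it is in any of chests 2, 3, 4, 5, and 6 (prior 1/6 each): chest 1 is the lowest-numbered option available, probability 1; weight (1/6)·1 = 1/6 each.
The weights sum to 5/6.
So P(the ruby in chest 4 | the guide opened chest 1) = (1/6) / (5/6) = 1/5.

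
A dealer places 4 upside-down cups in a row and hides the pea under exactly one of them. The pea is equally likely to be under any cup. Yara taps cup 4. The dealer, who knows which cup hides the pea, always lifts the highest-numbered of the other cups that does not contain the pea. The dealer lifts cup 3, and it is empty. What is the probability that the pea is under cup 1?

1/3

Apply Bayes' rule, conditioning on where the pea actually is.
If it is under any of cups 1, 2, and 4 (prior 1/4 each): cup 3 is the highest-numbered option available, probability 1; weight (1/4)·1 = 1/4 each.
If it is under cup 3 (prior 1/4): the dealer opened cup 3, so this case is ruled out; weight (1/4)·0 = 0.
The weights sum to 3/4.
So P(the pea under cup 1 | the dealer opened cup 3) = (1/4) / (3/4) = 1/3.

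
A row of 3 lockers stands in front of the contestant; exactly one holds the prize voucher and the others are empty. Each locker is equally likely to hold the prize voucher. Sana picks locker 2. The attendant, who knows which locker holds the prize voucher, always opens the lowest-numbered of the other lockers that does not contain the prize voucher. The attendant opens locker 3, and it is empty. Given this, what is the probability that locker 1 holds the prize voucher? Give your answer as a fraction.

Condition on the true location of the prize voucher.
If it is in locker 1 (prior 1/3): locker 3 is the lowest-numbered option available, probability 1; weight (1/3)·1 = 1/3.
If it is in locker 2 (prior 1/3): the attendant would have opened locker 1 instead, probability 0; weight (1/3)·0 = 0.
If it is in locker 3 (prior 1/3): the attendant opened locker 3, so this case is ruled out; weight (1/3)·0 = 0.
The weights sum to 1/3.
So P(the prize voucher in locker 1 | the attendant opened locker 3) = (1/3) / (1/3) = 1.

1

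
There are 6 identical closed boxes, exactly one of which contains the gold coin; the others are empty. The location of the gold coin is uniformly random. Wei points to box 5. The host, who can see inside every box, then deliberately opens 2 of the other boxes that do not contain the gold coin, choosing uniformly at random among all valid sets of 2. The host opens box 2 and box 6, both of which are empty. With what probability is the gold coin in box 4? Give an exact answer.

Consider each possible location of the gold coin in turn.
If it is in any of boxes 1, 3, and 4 (prior 1/6 each): the host has 6 equally likely choices, so probability 1/6; weight (1/6)·(1/6) = 1/36 each.
If it is in either of boxes 2 and 6 (prior 1/6 each): that box was opened and seen not to hold the prize — ruled out; weight (1/6)·0 = 0 each.
If it is in box 5 (prior 1/6): the host has 10 equally likely choices, so probability 1/10; weight (1/6)·(1/10) = 1/60.
The weights sum to 1/10.
So P(the gold coin in box 4 | the host opened box 2 and box 6) = (1/36) / (1/10) = 5/18.

5/18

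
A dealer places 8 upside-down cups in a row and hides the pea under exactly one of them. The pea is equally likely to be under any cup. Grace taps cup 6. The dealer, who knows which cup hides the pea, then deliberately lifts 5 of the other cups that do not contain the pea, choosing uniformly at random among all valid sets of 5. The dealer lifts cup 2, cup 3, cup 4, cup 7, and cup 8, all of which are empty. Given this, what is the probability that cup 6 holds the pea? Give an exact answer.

1/8

Condition on the true location of the pea.
If it is under either of cups 1 and 5 (prior 1/8 each): the dealer has 6 equally likely choices, so probability 1/6; weight (1/8)·(1/6) = 1/48 each.
If it is under any of cups 2, 3, 4, 7, and 8 (prior 1/8 each): that cup was opened and seen not to hold the prize — ruled out; weight (1/8)·0 = 0 each.
If it is under cup 6 (prior 1/8): the dealer has 21 equally likely choices, so probability 1/21; weight (1/8)·(1/21) = 1/168.
The weights sum to 1/21.
So P(the pea under cup 6 | the dealer opened cup 2, cup 3, cup 4, cup 7, and cup 8) = (1/168) / (1/21) = 1/8.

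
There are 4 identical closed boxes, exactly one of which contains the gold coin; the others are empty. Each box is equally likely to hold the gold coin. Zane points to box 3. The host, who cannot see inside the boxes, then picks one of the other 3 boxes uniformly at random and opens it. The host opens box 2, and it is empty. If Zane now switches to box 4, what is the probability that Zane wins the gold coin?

1/3

Because the host chose which box to open without knowing where the gold coin is, the choice is independent of the prize location. Learning that box 2 does not hold the gold coin simply rules out that one location and leaves the remaining 3 boxes still equally likely by symmetry.
So P(the gold coin in box 4) = 1/3.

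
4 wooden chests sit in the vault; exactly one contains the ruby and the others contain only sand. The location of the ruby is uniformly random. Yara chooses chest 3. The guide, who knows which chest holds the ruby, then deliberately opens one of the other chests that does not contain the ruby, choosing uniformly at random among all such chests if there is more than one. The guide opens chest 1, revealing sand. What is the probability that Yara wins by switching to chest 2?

3/8

Apply Bayes' rule, conditioning on where the ruby actually is.
If it is in chest 1 (prior 1/4): the guide opened chest 1, so this case is ruled out; weight (1/4)·0 = 0.
If it is in either of chests 2 and 4 (prior 1/4 each): the guide has 2 equally likely choices, so probability 1/2; weight (1/4)·(1/2) = 1/8 each.
If it is in chest 3 (prior 1/4): the guide has 3 equally likely choices, so probability 1/3; weight (1/4)·(1/3) = 1/12.
The weights sum to 1/3.
So P(the ruby in chest 2 | the guide opened chest 1) = (1/8) / (1/3) = 3/8.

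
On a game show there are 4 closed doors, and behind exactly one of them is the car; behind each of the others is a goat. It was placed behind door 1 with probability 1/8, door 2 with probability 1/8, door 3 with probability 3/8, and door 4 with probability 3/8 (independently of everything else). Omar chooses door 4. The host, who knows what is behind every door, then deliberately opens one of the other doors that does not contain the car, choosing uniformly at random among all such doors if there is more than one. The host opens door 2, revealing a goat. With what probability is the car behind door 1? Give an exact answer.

1/6

Consider each possible location of the car in turn.
If it is behind door 1 (prior 1/8): the host has 2 equally likely choices, so probability 1/2; weight (1/8)·(1/2) = 1/16.
If it is behind door 2 (prior 1/8): the host opened door 2, so this case is ruled out; weight (1/8)·0 = 0.
If it is behind door 3 (prior 3/8): the host has 2 equally likely choices, so probability 1/2; weight (3/8)·(1/2) = 3/16.
If it is behind door 4 (prior 3/8): the host has 3 equally likely choices, so probability 1/3; weight (3/8)·(1/3) = 1/8.
The weights sum to 3/8.
So P(the car behind door 1 | the host opened door 2) = (1/16) / (3/8) = 1/6.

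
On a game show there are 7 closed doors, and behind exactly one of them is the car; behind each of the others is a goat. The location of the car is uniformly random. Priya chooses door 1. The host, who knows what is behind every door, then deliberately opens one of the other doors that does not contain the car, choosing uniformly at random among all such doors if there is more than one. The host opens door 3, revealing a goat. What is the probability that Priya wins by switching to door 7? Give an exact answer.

Condition on the true location of the car.
If it is behind door 1 (prior 1/7): the host has 6 equally likely choices, so probability 1/6; weight (1/7)·(1/6) = 1/42.
If it is behind any of doors 2, 4, 5, 6, and 7 (prior 1/7 each): the host has 5 equally likely choices, so probability 1/5; weight (1/7)·(1/5) = 1/35 each.
If it is behind door 3 (prior 1/7): the host opened door 3, so this case is ruled out; weight (1/7)·0 = 0.
The weights sum to 1/6.
So P(the car behind door 7 | the host opened door 3) = (1/35) / (1/6) = 6/35.

6/35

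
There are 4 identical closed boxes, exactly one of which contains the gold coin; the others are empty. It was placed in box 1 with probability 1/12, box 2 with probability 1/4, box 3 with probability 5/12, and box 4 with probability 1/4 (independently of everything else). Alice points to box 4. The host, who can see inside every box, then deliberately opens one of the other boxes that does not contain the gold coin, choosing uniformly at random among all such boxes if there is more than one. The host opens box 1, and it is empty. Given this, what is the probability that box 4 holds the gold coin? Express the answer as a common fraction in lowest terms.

Condition on the true location of the gold coin.
If it is in box 1 (prior 1/12): the host opened box 1, so this case is ruled out; weight (1/12)·0 = 0.
If it is in box 2 (prior 1/4): the host has 2 equally likely choices, so probability 1/2; weight (1/4)·(1/2) = 1/8.
If it is in box 3 (prior 5/12): the host has 2 equally likely choices, so probability 1/2; weight (5/12)·(1/2) = 5/24.
If it is in box 4 (prior 1/4): the host has 3 equally likely choices, so probability 1/3; weight (1/4)·(1/3) = 1/12.
The weights sum to 5/12.
So P(the gold coin in box 4 | the host opened box 1) = (1/12) / (5/12) = 1/5.

1/5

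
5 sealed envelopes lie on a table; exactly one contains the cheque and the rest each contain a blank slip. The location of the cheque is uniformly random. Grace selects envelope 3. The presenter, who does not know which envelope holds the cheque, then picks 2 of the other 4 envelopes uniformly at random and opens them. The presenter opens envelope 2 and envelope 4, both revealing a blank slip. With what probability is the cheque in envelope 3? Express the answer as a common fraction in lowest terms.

Because the presenter chose which envelopes to open without knowing where the cheque is, the choice is independent of the prize location. Learning that none of the 2 opened envelopes holds the cheque simply rules out those 2 locations and leaves the remaining 3 envelopes still equally likely by symmetry.
So P(the cheque in envelope 3) = 1/3.

1/3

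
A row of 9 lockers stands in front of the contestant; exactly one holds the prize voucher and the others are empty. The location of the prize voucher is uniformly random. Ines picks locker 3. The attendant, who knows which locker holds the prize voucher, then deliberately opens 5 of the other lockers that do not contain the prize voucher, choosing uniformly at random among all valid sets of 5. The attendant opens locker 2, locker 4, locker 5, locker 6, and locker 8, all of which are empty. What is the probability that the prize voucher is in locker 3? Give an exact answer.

Consider each possible location of the prize voucher in turn.
If it is in any of lockers 1, 7, and 9 (prior 1/9 each): the attendant has 21 equally likely choices, so probability 1/21; weight (1/9)·(1/21) = 1/189 each.
If it is in any of lockers 2, 4, 5, 6, and 8 (prior 1/9 each): that locker was opened and seen not to hold the prize — ruled out; weight (1/9)·0 = 0 each.
If it is in locker 3 (prior 1/9): the attendant has 56 equally likely choices, so probability 1/56; weight (1/9)·(1/56) = 1/504.
The weights sum to 1/56.
So P(the prize voucher in locker 3 | the attendant opened locker 2, locker 4, locker 5, locker 6, and locker 8) = (1/504) / (1/56) = 1/9.

1/9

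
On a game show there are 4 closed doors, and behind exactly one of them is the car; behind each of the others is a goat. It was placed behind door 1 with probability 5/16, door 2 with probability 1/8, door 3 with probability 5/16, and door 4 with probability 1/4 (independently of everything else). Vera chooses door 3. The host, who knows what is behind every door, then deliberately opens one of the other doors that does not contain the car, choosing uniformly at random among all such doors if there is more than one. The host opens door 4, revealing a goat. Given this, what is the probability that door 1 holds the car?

15/31

Condition on the true location of the car.
If it is behind door 1 (prior 5/16): the host has 2 equally likely choices, so probability 1/2; weight (5/16)·(1/2) = 5/32.
If it is behind door 2 (prior 1/8): the host has 2 equally likely choices, so probability 1/2; weight (1/8)·(1/2) = 1/16.
If it is behind door 3 (prior 5/16): the host has 3 equally likely choices, so probability 1/3; weight (5/16)·(1/3) = 5/48.
If it is behind door 4 (prior 1/4): the host opened door 4, so this case is ruled out; weight (1/4)·0 = 0.
The weights sum to 31/96.
So P(the car behind door 1 | the host opened door 4) = (5/32) / (31/96) = 15/31.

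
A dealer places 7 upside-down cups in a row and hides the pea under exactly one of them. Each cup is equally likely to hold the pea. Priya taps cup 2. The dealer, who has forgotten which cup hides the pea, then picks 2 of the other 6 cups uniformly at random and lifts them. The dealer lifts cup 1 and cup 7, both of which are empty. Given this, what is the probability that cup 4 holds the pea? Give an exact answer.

Because the dealer chose which cups to lift without knowing where the pea is, the choice is independent of the prize location. Learning that none of the 2 opened cups holds the pea simply rules out those 2 locations and leaves the remaining 5 cups still equally likely by symmetry.
So P(the pea under cup 4) = 1/5.

1/5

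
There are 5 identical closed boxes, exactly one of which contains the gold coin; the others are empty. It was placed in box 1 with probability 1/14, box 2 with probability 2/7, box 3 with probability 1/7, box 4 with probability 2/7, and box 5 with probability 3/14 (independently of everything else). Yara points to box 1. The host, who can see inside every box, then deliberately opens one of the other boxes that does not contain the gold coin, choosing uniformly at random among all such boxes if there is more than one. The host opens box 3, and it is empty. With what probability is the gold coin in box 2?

16/47

Apply Bayes' rule, conditioning on where the gold coin actually is.
If it is in box 1 (prior 1/14): the host has 4 equally likely choices, so probability 1/4; weight (1/14)·(1/4) = 1/56.
If it is in either of boxes 2 and 4 (prior 2/7 each): the host has 3 equally likely choices, so probability 1/3; weight (2/7)·(1/3) = 2/21 each.
If it is in box 3 (prior 1/7): the host opened box 3, so this case is ruled out; weight (1/7)·0 = 0.
If it is in box 5 (prior 3/14): the host has 3 equally likely choices, so probability 1/3; weight (3/14)·(1/3) = 1/14.
The weights sum to 47/168.
So P(the gold coin in box 2 | the host opened box 3) = (2/21) / (47/168) = 16/47.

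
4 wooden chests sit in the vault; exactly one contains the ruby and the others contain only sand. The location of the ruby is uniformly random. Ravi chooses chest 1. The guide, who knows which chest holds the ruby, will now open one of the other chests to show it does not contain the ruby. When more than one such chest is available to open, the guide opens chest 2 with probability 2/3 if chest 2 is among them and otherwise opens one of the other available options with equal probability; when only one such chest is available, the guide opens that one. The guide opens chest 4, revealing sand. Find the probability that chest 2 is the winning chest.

1/2

Condition on the true location of the ruby.
If it is in chest 1 (prior 1/4): chest 2 is available but not opened; chest 4 gets probability (1 − 2/3)/2 = 1/6; weight (1/4)·(1/6) = 1/24.
If it is in chest 2 (prior 1/4): chest 2 holds the prize so is unavailable; the guide chooses uniformly among the 2 others, probability 1/2; weight (1/4)·(1/2) = 1/8.
If it is in chest 3 (prior 1/4): chest 2 is available but not opened, probability 1/3; weight (1/4)·(1/3) = 1/12.
If it is in chest 4 (prior 1/4): the guide opened chest 4, so this case is ruled out; weight (1/4)·0 = 0.
The weights sum to 1/4.
So P(the ruby in chest 2 | the guide opened chest 4) = (1/8) / (1/4) = 1/2.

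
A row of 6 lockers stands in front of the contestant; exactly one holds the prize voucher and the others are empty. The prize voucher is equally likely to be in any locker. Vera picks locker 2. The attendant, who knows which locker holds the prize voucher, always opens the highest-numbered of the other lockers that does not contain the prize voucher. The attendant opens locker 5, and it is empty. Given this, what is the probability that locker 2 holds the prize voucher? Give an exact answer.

Apply Bayes' rule, conditioning on where the prize voucher actually is.
If it is in any of lockers 1, 2, 3, and 4 (prior 1/6 each): the attendant would have opened locker 6 instead, probability 0; weight (1/6)·0 = 0 each.
If it is in locker 5 (prior 1/6): the attendant opened locker 5, so this case is ruled out; weight (1/6)·0 = 0.
If it is in locker 6 (prior 1/6): locker 5 is the highest-numbered option available, probability 1; weight (1/6)·1 = 1/6.
The weights sum to 1/6.
So P(the prize voucher in locker 2 | the attendant opened locker 5) = 0 / (1/6) = 0.

0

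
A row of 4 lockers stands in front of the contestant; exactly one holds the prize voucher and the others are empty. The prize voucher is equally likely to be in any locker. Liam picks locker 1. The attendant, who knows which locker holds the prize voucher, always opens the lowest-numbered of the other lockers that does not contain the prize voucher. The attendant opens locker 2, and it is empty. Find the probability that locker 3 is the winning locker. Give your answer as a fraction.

Condition on the true location of the prize voucher.
If it is in any of lockers 1, 3, and 4 (prior 1/4 each): locker 2 is the lowest-numbered option available, probability 1; weight (1/4)·1 = 1/4 each.
If it is in locker 2 (prior 1/4): the attendant opened locker 2, so this case is ruled out; weight (1/4)·0 = 0.
The weights sum to 3/4.
So P(the prize voucher in locker 3 | the attendant opened locker 2) = (1/4) / (3/4) = 1/3.

1/3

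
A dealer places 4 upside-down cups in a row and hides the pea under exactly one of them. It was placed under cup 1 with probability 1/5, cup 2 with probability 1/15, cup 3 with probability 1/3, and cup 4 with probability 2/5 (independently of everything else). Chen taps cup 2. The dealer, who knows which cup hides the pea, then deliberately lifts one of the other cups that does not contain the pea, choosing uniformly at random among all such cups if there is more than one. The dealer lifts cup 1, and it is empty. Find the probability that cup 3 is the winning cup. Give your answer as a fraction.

Condition on the true location of the pea.
If it is under cup 1 (prior 1/5): the dealer opened cup 1, so this case is ruled out; weight (1/5)·0 = 0.
If it is under cup 2 (prior 1/15): the dealer has 3 equally likely choices, so probability 1/3; weight (1/15)·(1/3) = 1/45.
If it is under cup 3 (prior 1/3): the dealer has 2 equally likely choices, so probability 1/2; weight (1/3)·(1/2) = 1/6.
If it is under cup 4 (prior 2/5): the dealer has 2 equally likely choices, so probability 1/2; weight (2/5)·(1/2) = 1/5.
The weights sum to 7/18.
So P(the pea under cup 3 | the dealer opened cup 1) = (1/6) / (7/18) = 3/7.

3/7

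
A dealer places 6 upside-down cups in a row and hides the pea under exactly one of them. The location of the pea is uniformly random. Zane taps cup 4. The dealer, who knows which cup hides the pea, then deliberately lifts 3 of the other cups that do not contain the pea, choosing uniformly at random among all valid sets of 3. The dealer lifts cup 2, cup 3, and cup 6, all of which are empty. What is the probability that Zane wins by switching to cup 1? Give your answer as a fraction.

5/12

Consider each possible location of the pea in turn.
If it is under either of cups 1 and 5 (prior 1/6 each): the dealer has 4 equally likely choices, so probability 1/4; weight (1/6)·(1/4) = 1/24 each.
If it is under any of cups 2, 3, and 6 (prior 1/6 each): that cup was opened and seen not to hold the prize — ruled out; weight (1/6)·0 = 0 each.
If it is under cup 4 (prior 1/6): the dealer has 10 equally likely choices, so probability 1/10; weight (1/6)·(1/10) = 1/60.
The weights sum to 1/10.
So P(the pea under cup 1 | the dealer opened cup 2, cup 3, and cup 6) = (1/24) / (1/10) = 5/12.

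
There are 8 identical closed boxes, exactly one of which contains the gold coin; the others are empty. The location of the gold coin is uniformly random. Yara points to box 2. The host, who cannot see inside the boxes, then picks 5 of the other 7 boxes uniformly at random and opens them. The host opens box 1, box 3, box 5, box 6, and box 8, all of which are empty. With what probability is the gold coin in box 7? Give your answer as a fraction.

Because the host chose which boxes to open without knowing where the gold coin is, the choice is independent of the prize location. Learning that none of the 5 opened boxes holds the gold coin simply rules out those 5 locations and leaves the remaining 3 boxes still equally likely by symmetry.
So P(the gold coin in box 7) = 1/3.

1/3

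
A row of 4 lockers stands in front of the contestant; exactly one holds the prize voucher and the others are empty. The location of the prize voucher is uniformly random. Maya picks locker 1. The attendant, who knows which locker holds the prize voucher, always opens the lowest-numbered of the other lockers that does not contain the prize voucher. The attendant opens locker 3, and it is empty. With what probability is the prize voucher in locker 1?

Condition on the true location of the prize voucher.
If it is in either of lockers 1 and 4 (prior 1/4 each): the attendant would have opened locker 2 instead, probability 0; weight (1/4)·0 = 0 each.
If it is in locker 2 (prior 1/4): locker 3 is the lowest-numbered option available, probability 1; weight (1/4)·1 = 1/4.
If it is in locker 3 (prior 1/4): the attendant opened locker 3, so this case is ruled out; weight (1/4)·0 = 0.
The weights sum to 1/4.
So P(the prize voucher in locker 1 | the attendant opened locker 3) = 0 / (1/4) = 0.

0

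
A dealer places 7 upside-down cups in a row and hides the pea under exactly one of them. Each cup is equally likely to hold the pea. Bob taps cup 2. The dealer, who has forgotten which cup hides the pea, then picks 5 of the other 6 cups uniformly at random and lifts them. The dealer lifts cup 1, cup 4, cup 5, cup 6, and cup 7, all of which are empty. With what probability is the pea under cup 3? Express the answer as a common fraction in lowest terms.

1/2

Apply Bayes' rule, conditioning on where the pea actually is.
If it is under any of cups 1, 4, 5, 6, and 7 (prior 1/7 each): that cup was opened and seen not to hold the prize — ruled out; weight (1/7)·0 = 0 each.
If it is under either of cups 2 and 3 (prior 1/7 each): the dealer picks exactly this set with probability 1/6 regardless, and none is the prize; weight (1/7)·(1/6) = 1/42 each.
The weights sum to 1/21.
So P(the pea under cup 3 | the dealer opened cup 1, cup 4, cup 5, cup 6, and cup 7) = (1/42) / (1/21) = 1/2.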